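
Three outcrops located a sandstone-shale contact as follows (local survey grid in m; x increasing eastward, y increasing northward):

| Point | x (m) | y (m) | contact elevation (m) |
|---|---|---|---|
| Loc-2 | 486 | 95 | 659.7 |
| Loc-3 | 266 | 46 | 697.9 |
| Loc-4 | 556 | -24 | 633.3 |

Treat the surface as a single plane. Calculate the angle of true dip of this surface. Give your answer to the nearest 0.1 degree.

Two edge vectors: Loc-2→Loc-3 = (-220, -49, 38.2), Loc-2→Loc-4 = (70, -119, -26.4).
Normal n = (Loc-2→Loc-3) × (Loc-2→Loc-4) = (5839.4, -3134, 29610).
So ∂z/∂x = −n_x/n_z = −0.19721 and ∂z/∂y = −n_y/n_z = 0.10584.
Gradient magnitude |∇z| = √(a² + b²) = √(0.03889 + 0.01120) = 0.22382.
True dip = arctan(0.22382) = 12.6°, dipping toward ESE (azimuth ≈ 118°).

12.6°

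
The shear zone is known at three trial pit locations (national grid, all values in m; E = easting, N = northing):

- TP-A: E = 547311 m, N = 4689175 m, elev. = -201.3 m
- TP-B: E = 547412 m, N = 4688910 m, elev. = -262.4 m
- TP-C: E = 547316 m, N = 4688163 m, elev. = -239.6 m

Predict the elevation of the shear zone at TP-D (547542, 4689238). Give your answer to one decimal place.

-317.4 m

Two edge vectors: TP-A→TP-B = (101, -265, -61.1), TP-A→TP-C = (5, -1012, -38.3).
Normal n = (TP-A→TP-B) × (TP-A→TP-C) = (-51683.7, 3562.8, -100887).
So ∂z/∂E = −n_x/n_z = −0.512292961 and ∂z/∂N = −n_y/n_z = 0.035314758.
Intercept c from TP-A: -201.3 + 280383.57 − 165597.08 = 114585.19.
At (547542, 4689238): z = −280501.9 + 165599.3 + 114585.19 = -317.4 m.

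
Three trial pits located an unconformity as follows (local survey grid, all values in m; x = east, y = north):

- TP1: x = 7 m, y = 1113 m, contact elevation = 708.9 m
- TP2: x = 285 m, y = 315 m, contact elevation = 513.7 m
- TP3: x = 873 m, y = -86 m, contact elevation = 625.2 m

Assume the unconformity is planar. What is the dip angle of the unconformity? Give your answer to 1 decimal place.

31.8°

Let the plane be z = a·x + b·y + c.
TP2−TP1: 278a − 798b = −195.2;  TP3−TP1: 866a − 1199b = −83.7.
Solving gives a = 0.46752, b = 0.40748.
Gradient magnitude |∇z| = √(a² + b²) = √(0.21857 + 0.16604) = 0.62017.
True dip = arctan(0.62017) = 31.8°, dipping toward SW (azimuth ≈ 229°).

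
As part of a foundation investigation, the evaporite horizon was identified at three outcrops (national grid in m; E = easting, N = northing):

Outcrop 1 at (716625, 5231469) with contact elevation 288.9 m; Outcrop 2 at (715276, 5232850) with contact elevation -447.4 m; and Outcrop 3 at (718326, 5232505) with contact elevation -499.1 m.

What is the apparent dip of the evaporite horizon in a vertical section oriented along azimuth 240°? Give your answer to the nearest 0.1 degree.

21.0°

Two edge vectors: Outcrop 1→Outcrop 2 = (-1349, 1381, -736.3), Outcrop 1→Outcrop 3 = (1701, 1036, -788).
Normal n = (Outcrop 1→Outcrop 2) × (Outcrop 1→Outcrop 3) = (-325421.2, -2315458.3, -3746645).
So ∂z/∂E = −n_x/n_z = −0.08686 and ∂z/∂N = −n_y/n_z = −0.61801.
Unit vector along 240° is (sin 240°, cos 240°) = (-0.8660, -0.5000).
Slope in that direction = a·(-0.8660) + b·(-0.5000) = 0.38422.
Apparent dip = arctan|0.38422| = 21.0° (true dip is 32.0°, so apparent ≤ true as expected).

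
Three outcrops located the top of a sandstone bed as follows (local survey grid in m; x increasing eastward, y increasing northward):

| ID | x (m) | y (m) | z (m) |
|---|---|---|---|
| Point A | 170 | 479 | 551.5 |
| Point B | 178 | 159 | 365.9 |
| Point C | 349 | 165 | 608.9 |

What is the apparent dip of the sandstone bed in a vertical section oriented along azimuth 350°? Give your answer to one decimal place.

Let the plane be z = a·x + b·y + c.
Point B−Point A: 8a − 320b = −185.6;  Point C−Point A: 179a − 314b = 57.4.
Solving gives a = 1.39947, b = 0.61499.
Unit vector along 350° is (sin 350°, cos 350°) = (-0.1736, 0.9848).
Slope in that direction = a·(-0.1736) + b·(0.9848) = 0.36263.
Apparent dip = arctan|0.36263| = 19.9° (true dip is 56.8°, so apparent ≤ true as expected).

19.9°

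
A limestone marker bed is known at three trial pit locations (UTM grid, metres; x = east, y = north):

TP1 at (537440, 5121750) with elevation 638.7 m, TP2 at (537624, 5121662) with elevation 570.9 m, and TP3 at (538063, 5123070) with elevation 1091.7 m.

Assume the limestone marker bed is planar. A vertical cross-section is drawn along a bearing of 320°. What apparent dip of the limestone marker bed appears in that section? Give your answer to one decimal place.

23.3°

Two edge vectors: TP1→TP2 = (184, -88, -67.8), TP1→TP3 = (623, 1320, 453).
Normal n = (TP1→TP2) × (TP1→TP3) = (49632, -125591.4, 297704).
So ∂z/∂x = −n_x/n_z = −0.16672 and ∂z/∂y = −n_y/n_z = 0.42187.
Unit vector along 320° is (sin 320°, cos 320°) = (-0.6428, 0.7660).
Slope in that direction = a·(-0.6428) + b·(0.7660) = 0.43033.
Apparent dip = arctan|0.43033| = 23.3° (true dip is 24.4°, so apparent ≤ true as expected).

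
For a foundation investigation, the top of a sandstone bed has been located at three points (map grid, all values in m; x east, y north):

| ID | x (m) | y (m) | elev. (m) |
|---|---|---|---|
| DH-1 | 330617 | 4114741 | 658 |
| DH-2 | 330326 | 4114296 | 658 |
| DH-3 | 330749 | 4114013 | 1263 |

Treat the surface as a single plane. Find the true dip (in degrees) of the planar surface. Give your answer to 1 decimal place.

49.9°

Two edge vectors: DH-1→DH-2 = (-291, -445, 0), DH-1→DH-3 = (132, -728, 605).
Normal n = (DH-1→DH-2) × (DH-1→DH-3) = (-269225, 176055, 270588).
So ∂z/∂x = −n_x/n_z = 0.99496 and ∂z/∂y = −n_y/n_z = −0.65064.
Gradient magnitude |∇z| = √(a² + b²) = √(0.98995 + 0.42333) = 1.18882.
True dip = arctan(1.18882) = 49.9°, dipping toward WNW (azimuth ≈ 303°).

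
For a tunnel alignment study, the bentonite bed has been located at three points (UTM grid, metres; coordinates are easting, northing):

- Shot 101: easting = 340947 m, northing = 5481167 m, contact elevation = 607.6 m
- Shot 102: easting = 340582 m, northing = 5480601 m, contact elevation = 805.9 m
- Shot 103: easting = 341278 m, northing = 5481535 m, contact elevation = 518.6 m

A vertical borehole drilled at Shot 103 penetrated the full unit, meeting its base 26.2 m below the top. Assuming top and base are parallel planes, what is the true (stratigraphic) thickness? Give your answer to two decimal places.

Two edge vectors: Shot 101→Shot 102 = (-365, -566, 198.3), Shot 101→Shot 103 = (331, 368, -89).
Normal n = (Shot 101→Shot 102) × (Shot 101→Shot 103) = (-22600.4, 33152.3, 53026).
So ∂z/∂easting = −n_x/n_z = 0.42621 and ∂z/∂northing = −n_y/n_z = −0.62521.
|∇z| = √(a²+b²) = 0.75667, so dip δ = arctan(0.75667) = 37.11°.
True thickness = vertical thickness × cos δ = 26.2 × cos 37.11° = 20.89 m.

20.89 m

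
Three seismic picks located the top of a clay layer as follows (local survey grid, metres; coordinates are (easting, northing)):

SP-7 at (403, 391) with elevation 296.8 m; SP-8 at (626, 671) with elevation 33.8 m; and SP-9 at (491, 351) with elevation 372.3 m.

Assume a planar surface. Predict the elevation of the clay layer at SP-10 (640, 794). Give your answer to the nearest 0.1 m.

-108.3 m

Let the plane be z = a·E + b·N + c.
SP-8−SP-7: 223a + 280b = −263;  SP-9−SP-7: 88a − 40b = 75.5.
Solving gives a = 0.31645, b = −1.19131.
Then c = 296.8 − a·403 − b·391 = 635.08.
At (640, 794): z = 202.5 − 945.9 + 635.08 = -108.3 m.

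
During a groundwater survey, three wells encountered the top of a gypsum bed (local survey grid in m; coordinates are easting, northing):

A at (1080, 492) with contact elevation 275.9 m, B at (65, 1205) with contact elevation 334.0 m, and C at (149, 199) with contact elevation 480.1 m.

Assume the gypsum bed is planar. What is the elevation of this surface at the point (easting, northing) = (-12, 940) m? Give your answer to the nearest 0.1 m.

389.3 m

Let the plane be z = a·easting + b·northing + c.
B−A: −1015a + 713b = 58.1;  C−A: −931a − 293b = 204.2.
Solving gives a = −0.169183, b = −0.159355.
Then c = 275.9 − a·1080 − b·492 = 537.02.
At (-12, 940): z = 2.0 − 149.8 + 537.02 = 389.3 m.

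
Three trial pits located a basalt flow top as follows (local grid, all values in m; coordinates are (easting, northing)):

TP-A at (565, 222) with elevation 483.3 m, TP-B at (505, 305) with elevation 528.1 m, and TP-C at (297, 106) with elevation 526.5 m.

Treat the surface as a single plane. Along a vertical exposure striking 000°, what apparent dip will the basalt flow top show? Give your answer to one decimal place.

Two edge vectors: TP-A→TP-B = (-60, 83, 44.8), TP-A→TP-C = (-268, -116, 43.2).
Normal n = (TP-A→TP-B) × (TP-A→TP-C) = (8782.4, -9414.4, 29204).
So ∂z/∂E = −n_x/n_z = −0.30073 and ∂z/∂N = −n_y/n_z = 0.32237.
Unit vector along 000° is (sin 0°, cos 0°) = (0.0000, 1.0000).
Slope in that direction = a·(0.0000) + b·(1.0000) = 0.32237.
Apparent dip = arctan|0.32237| = 17.9° (true dip is 23.8°, so apparent ≤ true as expected).

17.9°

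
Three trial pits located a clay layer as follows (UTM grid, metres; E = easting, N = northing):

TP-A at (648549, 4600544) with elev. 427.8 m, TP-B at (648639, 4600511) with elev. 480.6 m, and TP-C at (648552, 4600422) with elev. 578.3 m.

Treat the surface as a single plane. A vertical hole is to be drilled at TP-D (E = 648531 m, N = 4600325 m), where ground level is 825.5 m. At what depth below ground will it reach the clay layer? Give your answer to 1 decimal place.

130.7 m

Two edge vectors: TP-A→TP-B = (90, -33, 52.8), TP-A→TP-C = (3, -122, 150.5).
Normal n = (TP-A→TP-B) × (TP-A→TP-C) = (1475.1, -13386.6, -10881).
So ∂z/∂E = −n_x/n_z = 0.135566584 and ∂z/∂N = −n_y/n_z = −1.230272953.
Intercept c from TP-A: 427.8 − 87921.57 + 5659924.85 = 5572431.08.
At (648531, 4600325): z_contact = 87919.13 − 5659655.42 + 5572431.08 = 694.79 m.
Depth below ground = 825.5 − 694.79 = 130.7 m.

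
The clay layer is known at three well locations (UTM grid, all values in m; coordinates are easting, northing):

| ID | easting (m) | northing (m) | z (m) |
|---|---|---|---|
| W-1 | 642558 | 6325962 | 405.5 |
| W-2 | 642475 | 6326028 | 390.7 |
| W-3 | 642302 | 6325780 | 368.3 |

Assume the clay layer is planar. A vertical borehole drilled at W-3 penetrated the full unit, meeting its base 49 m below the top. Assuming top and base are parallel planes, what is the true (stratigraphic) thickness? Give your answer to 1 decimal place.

Let the plane be z = a·easting + b·northing + c.
W-2−W-1: −83a + 66b = −14.8;  W-3−W-1: −256a − 182b = −37.2.
Solving gives a = 0.16089, b = −0.02191.
|∇z| = √(a²+b²) = 0.16238, so dip δ = arctan(0.16238) = 9.22°.
True thickness = vertical thickness × cos δ = 49 × cos 9.22° = 48.4 m.

48.4 m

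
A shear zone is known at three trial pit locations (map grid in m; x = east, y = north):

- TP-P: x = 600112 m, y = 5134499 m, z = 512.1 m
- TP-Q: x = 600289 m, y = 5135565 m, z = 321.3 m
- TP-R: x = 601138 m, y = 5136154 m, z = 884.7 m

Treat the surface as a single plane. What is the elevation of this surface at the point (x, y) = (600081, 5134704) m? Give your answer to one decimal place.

417.5 m

Let the plane be z = a·x + b·y + c.
TP-Q−TP-P: 177a + 1066b = −190.8;  TP-R−TP-P: 1026a + 1655b = 372.6.
Solving gives a = 0.890337808, b = −0.326819692.
Then c = 512.1 − a·600112 − b·5134499 = 1144265.08.
At (600081, 5134704): z = 534274.8 − 1678122.4 + 1144265.08 = 417.5 m.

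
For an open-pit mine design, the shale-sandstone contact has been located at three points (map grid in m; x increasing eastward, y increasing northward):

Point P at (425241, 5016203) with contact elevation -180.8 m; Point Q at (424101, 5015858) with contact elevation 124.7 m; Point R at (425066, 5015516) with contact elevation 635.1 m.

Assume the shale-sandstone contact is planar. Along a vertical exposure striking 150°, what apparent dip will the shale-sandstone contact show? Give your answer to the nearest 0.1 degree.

Let the plane be z = a·x + b·y + c.
Point Q−Point P: −1140a − 345b = 305.5;  Point R−Point P: −175a − 687b = 815.9.
Solving gives a = 0.09907, b = −1.21286.
Unit vector along 150° is (sin 150°, cos 150°) = (0.5000, -0.8660).
Slope in that direction = a·(0.5000) + b·(-0.8660) = 1.09990.
Apparent dip = arctan|1.09990| = 47.7° (true dip is 50.6°, so apparent ≤ true as expected).

47.7°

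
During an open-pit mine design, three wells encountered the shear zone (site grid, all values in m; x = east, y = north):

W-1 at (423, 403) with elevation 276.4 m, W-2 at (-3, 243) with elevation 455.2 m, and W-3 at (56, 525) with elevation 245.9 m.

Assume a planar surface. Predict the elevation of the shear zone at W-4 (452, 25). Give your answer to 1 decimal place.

Let the plane be z = a·x + b·y + c.
W-2−W-1: −426a − 160b = 178.8;  W-3−W-1: −367a + 122b = −30.5.
Solving gives a = −0.15298, b = −0.71019.
Then c = 276.4 − a·423 − b·403 = 627.32.
At (452, 25): z = −69.1 − 17.8 + 627.32 = 540.4 m.

540.4 m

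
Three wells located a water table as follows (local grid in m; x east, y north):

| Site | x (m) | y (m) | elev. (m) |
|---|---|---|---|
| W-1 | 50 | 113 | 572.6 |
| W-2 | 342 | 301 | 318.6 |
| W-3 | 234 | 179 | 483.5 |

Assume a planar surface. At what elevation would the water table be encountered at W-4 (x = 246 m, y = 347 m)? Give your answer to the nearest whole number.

Two edge vectors: W-1→W-2 = (292, 188, -254), W-1→W-3 = (184, 66, -89.1).
Normal n = (W-1→W-2) × (W-1→W-3) = (13.2, -20718.8, -15320).
So ∂z/∂x = −n_x/n_z = 0.00086 and ∂z/∂y = −n_y/n_z = −1.35240.
Intercept c from W-1: 572.6 − 0.04 + 152.82 = 725.38.
At (246, 347): z = 0.2 − 469.3 + 725.38 = 256.3 m.

256 m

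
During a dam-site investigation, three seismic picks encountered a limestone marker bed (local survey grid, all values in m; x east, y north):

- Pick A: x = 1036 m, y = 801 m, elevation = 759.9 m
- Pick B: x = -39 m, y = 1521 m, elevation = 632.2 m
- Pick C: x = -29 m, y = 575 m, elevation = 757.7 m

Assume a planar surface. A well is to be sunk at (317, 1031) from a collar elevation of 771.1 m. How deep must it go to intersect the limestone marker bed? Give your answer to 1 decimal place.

Let the plane be z = a·x + b·y + c.
Pick B−Pick A: −1075a + 720b = −127.7;  Pick C−Pick A: −1065a − 226b = −2.2.
Solving gives a = 0.030150, b = −0.132345.
Then c = 759.9 − a·1036 − b·801 = 834.67.
At (317, 1031): z_contact = 9.56 − 136.45 + 834.67 = 707.78 m.
Depth below ground = 771.1 − 707.78 = 63.3 m.

63.3 m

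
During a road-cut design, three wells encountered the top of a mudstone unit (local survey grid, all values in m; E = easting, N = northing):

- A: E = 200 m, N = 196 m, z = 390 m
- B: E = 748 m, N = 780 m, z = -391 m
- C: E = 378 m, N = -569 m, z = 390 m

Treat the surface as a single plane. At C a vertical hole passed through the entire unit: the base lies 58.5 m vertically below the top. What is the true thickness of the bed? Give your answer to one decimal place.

Let the plane be z = a·E + b·N + c.
B−A: 548a + 584b = −781;  C−A: 178a − 765b = 0.
Solving gives a = −1.14200, b = −0.26572.
|∇z| = √(a²+b²) = 1.17251, so dip δ = arctan(1.17251) = 49.54°.
True thickness = vertical thickness × cos δ = 58.5 × cos 49.54° = 38.0 m.

38.0 m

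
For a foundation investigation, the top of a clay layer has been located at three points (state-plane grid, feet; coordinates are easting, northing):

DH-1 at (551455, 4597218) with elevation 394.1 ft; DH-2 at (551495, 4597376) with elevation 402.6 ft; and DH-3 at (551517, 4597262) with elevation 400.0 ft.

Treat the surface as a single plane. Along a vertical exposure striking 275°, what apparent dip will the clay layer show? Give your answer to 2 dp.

3.78°

Two edge vectors: DH-1→DH-2 = (40, 158, 8.5), DH-1→DH-3 = (62, 44, 5.9).
Normal n = (DH-1→DH-2) × (DH-1→DH-3) = (558.2, 291, -8036).
So ∂z/∂easting = −n_x/n_z = 0.06946 and ∂z/∂northing = −n_y/n_z = 0.03621.
Unit vector along 275° is (sin 275°, cos 275°) = (-0.9962, 0.0872).
Slope in that direction = a·(-0.9962) + b·(0.0872) = −0.06604.
Apparent dip = arctan|0.06604| = 3.78° (true dip is 4.5°, so apparent ≤ true as expected).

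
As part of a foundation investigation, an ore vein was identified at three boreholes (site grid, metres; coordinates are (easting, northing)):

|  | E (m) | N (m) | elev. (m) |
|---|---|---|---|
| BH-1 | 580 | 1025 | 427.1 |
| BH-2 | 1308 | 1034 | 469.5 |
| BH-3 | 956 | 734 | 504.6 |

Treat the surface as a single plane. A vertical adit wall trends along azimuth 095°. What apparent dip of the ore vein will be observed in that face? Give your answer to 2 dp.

4.39°

Two edge vectors: BH-1→BH-2 = (728, 9, 42.4), BH-1→BH-3 = (376, -291, 77.5).
Normal n = (BH-1→BH-2) × (BH-1→BH-3) = (13035.9, -40477.6, -215232).
So ∂z/∂E = −n_x/n_z = 0.06057 and ∂z/∂N = −n_y/n_z = −0.18806.
Unit vector along 095° is (sin 95°, cos 95°) = (0.9962, -0.0872).
Slope in that direction = a·(0.9962) + b·(-0.0872) = 0.07673.
Apparent dip = arctan|0.07673| = 4.39° (true dip is 11.2°, so apparent ≤ true as expected).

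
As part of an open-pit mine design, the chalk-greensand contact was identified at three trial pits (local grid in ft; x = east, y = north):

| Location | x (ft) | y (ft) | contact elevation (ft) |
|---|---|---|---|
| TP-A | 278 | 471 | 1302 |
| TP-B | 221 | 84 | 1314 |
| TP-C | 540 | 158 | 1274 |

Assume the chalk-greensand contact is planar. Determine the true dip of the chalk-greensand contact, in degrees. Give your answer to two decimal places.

Two edge vectors: TP-A→TP-B = (-57, -387, 12), TP-A→TP-C = (262, -313, -28).
Normal n = (TP-A→TP-B) × (TP-A→TP-C) = (14592, 1548, 119235).
So ∂z/∂x = −n_x/n_z = −0.12238 and ∂z/∂y = −n_y/n_z = −0.01298.
Gradient magnitude |∇z| = √(a² + b²) = √(0.01498 + 0.00017) = 0.12307.
True dip = arctan(0.12307) = 7.02°, dipping toward E (azimuth ≈ 084°).

7.02°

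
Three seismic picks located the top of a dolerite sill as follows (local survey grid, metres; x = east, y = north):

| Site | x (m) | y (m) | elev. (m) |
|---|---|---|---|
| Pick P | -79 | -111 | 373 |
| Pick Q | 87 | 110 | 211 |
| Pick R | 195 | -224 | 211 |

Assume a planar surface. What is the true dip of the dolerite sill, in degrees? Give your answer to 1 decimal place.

35.6°

Let the plane be z = a·x + b·y + c.
Pick Q−Pick P: 166a + 221b = −162;  Pick R−Pick P: 274a − 113b = −162.
Solving gives a = −0.68222, b = −0.22060.
Gradient magnitude |∇z| = √(a² + b²) = √(0.46542 + 0.04866) = 0.71700.
True dip = arctan(0.71700) = 35.6°, dipping toward ENE (azimuth ≈ 072°).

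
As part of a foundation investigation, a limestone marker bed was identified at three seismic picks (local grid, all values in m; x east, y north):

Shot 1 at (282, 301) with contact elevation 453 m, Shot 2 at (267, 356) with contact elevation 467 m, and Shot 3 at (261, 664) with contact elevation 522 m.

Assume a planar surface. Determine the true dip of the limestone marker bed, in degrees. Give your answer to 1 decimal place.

Two edge vectors: Shot 1→Shot 2 = (-15, 55, 14), Shot 1→Shot 3 = (-21, 363, 69).
Normal n = (Shot 1→Shot 2) × (Shot 1→Shot 3) = (-1287, 741, -4290).
So ∂z/∂x = −n_x/n_z = −0.30000 and ∂z/∂y = −n_y/n_z = 0.17273.
Gradient magnitude |∇z| = √(a² + b²) = √(0.09000 + 0.02983) = 0.34617.
True dip = arctan(0.34617) = 19.1°, dipping toward ESE (azimuth ≈ 120°).

19.1°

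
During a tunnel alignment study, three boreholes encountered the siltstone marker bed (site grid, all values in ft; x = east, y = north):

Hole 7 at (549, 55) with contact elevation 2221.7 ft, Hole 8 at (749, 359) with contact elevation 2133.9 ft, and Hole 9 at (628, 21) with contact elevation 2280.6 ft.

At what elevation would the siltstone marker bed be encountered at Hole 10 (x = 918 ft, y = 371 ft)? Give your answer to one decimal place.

2208.4 ft

Let the plane be z = a·x + b·y + c.
Hole 8−Hole 7: 200a + 304b = −87.8;  Hole 9−Hole 7: 79a − 34b = 58.9.
Solving gives a = 0.48418, b = −0.60735.
Then c = 2221.7 − a·549 − b·55 = 1989.29.
At (918, 371): z = 444.5 − 225.3 + 1989.29 = 2208.4 ft.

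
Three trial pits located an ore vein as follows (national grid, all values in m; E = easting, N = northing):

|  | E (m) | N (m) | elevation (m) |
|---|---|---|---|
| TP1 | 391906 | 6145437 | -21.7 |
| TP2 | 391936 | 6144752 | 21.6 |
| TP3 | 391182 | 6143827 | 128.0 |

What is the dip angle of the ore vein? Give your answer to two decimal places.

Let the plane be z = a·E + b·N + c.
TP2−TP1: 30a − 685b = 43.3;  TP3−TP1: −724a − 1610b = 149.7.
Solving gives a = −0.06033, b = −0.06585.
Gradient magnitude |∇z| = √(a² + b²) = √(0.00364 + 0.00434) = 0.08931.
True dip = arctan(0.08931) = 5.10°, dipping toward NE (azimuth ≈ 042°).

5.10°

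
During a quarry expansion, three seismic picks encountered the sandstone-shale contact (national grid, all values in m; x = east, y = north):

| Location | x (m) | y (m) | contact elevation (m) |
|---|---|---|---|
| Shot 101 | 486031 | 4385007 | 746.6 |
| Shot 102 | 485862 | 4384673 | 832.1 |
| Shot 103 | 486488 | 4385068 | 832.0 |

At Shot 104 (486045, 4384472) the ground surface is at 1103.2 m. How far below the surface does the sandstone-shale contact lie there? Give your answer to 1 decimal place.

Two edge vectors: Shot 101→Shot 102 = (-169, -334, 85.5), Shot 101→Shot 103 = (457, 61, 85.4).
Normal n = (Shot 101→Shot 102) × (Shot 101→Shot 103) = (-33739.1, 53506.1, 142329).
So ∂z/∂x = −n_x/n_z = 0.237050074 and ∂z/∂y = −n_y/n_z = −0.375932523.
Intercept c from Shot 101: 746.6 − 115213.68 + 1648466.74 = 1533999.66.
At (486045, 4384472): z_contact = 115217.00 − 1648265.62 + 1533999.66 = 951.04 m.
Depth below ground = 1103.2 − 951.04 = 152.2 m.

152.2 m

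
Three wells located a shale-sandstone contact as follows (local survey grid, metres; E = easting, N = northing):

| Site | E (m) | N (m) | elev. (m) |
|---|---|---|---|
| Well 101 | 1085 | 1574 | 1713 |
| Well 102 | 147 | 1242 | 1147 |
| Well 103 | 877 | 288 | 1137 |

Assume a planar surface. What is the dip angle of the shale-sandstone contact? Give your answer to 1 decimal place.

31.0°

Let the plane be z = a·E + b·N + c.
Well 102−Well 101: −938a − 332b = −566;  Well 103−Well 101: −208a − 1286b = −576.
Solving gives a = 0.47189, b = 0.37158.
Gradient magnitude |∇z| = √(a² + b²) = √(0.22268 + 0.13807) = 0.60063.
True dip = arctan(0.60063) = 31.0°, dipping toward SW (azimuth ≈ 232°).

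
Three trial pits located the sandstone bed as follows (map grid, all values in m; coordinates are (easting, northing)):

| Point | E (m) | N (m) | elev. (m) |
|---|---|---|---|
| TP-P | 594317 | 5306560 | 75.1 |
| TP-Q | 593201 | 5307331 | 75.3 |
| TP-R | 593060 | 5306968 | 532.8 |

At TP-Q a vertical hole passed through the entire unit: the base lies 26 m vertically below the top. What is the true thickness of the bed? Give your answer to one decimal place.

Let the plane be z = a·E + b·N + c.
TP-Q−TP-P: −1116a + 771b = 0.2;  TP-R−TP-P: −1257a + 408b = 457.7.
Solving gives a = −0.68663, b = −0.99362.
|∇z| = √(a²+b²) = 1.20779, so dip δ = arctan(1.20779) = 50.38°.
True thickness = vertical thickness × cos δ = 26 × cos 50.38° = 16.6 m.

16.6 m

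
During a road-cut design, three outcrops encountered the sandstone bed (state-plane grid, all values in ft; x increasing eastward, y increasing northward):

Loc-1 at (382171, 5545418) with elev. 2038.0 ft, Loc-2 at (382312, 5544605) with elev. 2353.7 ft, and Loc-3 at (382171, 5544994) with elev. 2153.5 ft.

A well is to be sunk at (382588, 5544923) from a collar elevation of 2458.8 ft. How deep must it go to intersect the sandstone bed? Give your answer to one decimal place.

Two edge vectors: Loc-1→Loc-2 = (141, -813, 315.7), Loc-1→Loc-3 = (0, -424, 115.5).
Normal n = (Loc-1→Loc-2) × (Loc-1→Loc-3) = (39955.3, -16285.5, -59784).
So ∂z/∂x = −n_x/n_z = 0.668327646 and ∂z/∂y = −n_y/n_z = −0.272405660.
Intercept c from Loc-1: 2038 − 255415.44 + 1510603.25 = 1257225.81.
At (382588, 5544923): z_contact = 255694.14 − 1510468.41 + 1257225.81 = 2451.53 ft.
Depth below ground = 2458.8 − 2451.53 = 7.3 ft.

7.3 ft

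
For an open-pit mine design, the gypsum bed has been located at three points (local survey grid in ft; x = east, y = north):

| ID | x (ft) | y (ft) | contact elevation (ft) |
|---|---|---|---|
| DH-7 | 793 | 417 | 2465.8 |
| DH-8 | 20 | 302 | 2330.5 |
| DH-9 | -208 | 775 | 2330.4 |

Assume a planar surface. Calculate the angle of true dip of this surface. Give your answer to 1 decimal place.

Let the plane be z = a·x + b·y + c.
DH-8−DH-7: −773a − 115b = −135.3;  DH-9−DH-7: −1001a + 358b = −135.4.
Solving gives a = 0.16335, b = 0.07853.
Gradient magnitude |∇z| = √(a² + b²) = √(0.02668 + 0.00617) = 0.18125.
True dip = arctan(0.18125) = 10.3°, dipping toward WSW (azimuth ≈ 244°).

10.3°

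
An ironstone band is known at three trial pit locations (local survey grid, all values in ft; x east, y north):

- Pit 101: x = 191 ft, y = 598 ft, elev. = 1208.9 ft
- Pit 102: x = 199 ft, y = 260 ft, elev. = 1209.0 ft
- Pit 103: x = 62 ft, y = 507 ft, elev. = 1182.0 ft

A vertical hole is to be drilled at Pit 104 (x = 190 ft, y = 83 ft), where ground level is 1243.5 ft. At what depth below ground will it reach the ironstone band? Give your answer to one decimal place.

37.2 ft

Two edge vectors: Pit 101→Pit 102 = (8, -338, 0.1), Pit 101→Pit 103 = (-129, -91, -26.9).
Normal n = (Pit 101→Pit 102) × (Pit 101→Pit 103) = (9101.3, 202.3, -44330).
So ∂z/∂x = −n_x/n_z = 0.20531 and ∂z/∂y = −n_y/n_z = 0.00456.
Intercept c from Pit 101: 1208.9 − 39.21 − 2.73 = 1166.96.
At (190, 83): z_contact = 39.01 + 0.38 + 1166.96 = 1206.34 ft.
Depth below ground = 1243.5 − 1206.34 = 37.2 ft.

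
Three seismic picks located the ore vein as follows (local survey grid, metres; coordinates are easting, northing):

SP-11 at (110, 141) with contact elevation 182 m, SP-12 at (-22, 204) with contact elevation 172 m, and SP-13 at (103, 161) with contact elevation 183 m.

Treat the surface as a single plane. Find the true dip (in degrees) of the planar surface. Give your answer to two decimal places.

8.58°

Let the plane be z = a·easting + b·northing + c.
SP-12−SP-11: −132a + 63b = −10;  SP-13−SP-11: −7a + 20b = 1.
Solving gives a = 0.11960, b = 0.09186.
Gradient magnitude |∇z| = √(a² + b²) = √(0.01430 + 0.00844) = 0.15081.
True dip = arctan(0.15081) = 8.58°, dipping toward SW (azimuth ≈ 232°).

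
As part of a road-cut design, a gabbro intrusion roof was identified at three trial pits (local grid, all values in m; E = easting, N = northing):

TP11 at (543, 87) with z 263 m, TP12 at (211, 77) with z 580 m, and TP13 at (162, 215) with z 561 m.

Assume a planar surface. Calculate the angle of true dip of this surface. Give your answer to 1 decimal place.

Let the plane be z = a·E + b·N + c.
TP12−TP11: −332a − 10b = 317;  TP13−TP11: −381a + 128b = 298.
Solving gives a = −0.94061, b = −0.47167.
Gradient magnitude |∇z| = √(a² + b²) = √(0.88475 + 0.22247) = 1.05225.
True dip = arctan(1.05225) = 46.5°, dipping toward ENE (azimuth ≈ 063°).

46.5°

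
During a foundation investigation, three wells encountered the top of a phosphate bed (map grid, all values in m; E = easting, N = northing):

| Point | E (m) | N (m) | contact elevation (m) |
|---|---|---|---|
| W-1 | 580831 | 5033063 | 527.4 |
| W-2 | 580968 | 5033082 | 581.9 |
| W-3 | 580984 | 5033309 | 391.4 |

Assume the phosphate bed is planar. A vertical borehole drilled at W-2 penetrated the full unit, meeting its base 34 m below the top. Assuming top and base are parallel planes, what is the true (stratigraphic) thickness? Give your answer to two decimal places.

23.82 m

Let the plane be z = a·E + b·N + c.
W-2−W-1: 137a + 19b = 54.5;  W-3−W-1: 153a + 246b = −136.
Solving gives a = 0.51927, b = −0.87581.
|∇z| = √(a²+b²) = 1.01818, so dip δ = arctan(1.01818) = 45.52°.
True thickness = vertical thickness × cos δ = 34 × cos 45.52° = 23.82 m.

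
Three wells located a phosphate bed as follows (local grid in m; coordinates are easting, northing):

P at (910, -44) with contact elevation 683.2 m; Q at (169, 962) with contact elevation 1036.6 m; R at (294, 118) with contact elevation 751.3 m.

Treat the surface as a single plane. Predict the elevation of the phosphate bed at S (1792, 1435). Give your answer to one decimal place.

1158.3 m

Let the plane be z = a·easting + b·northing + c.
Q−P: −741a + 1006b = 353.4;  R−P: −616a + 162b = 68.1.
Solving gives a = −0.022531, b = 0.334696.
Then c = 683.2 − a·910 − b·-44 = 718.43.
At (1792, 1435): z = −40.4 + 480.3 + 718.43 = 1158.3 m.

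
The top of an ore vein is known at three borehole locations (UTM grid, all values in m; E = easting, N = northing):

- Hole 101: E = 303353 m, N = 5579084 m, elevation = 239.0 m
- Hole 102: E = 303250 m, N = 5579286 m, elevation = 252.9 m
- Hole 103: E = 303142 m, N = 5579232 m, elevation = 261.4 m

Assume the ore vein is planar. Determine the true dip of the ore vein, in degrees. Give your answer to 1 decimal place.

Let the plane be z = a·E + b·N + c.
Hole 102−Hole 101: −103a + 202b = 13.9;  Hole 103−Hole 101: −211a + 148b = 22.4.
Solving gives a = −0.09013, b = 0.02285.
Gradient magnitude |∇z| = √(a² + b²) = √(0.00812 + 0.00052) = 0.09298.
True dip = arctan(0.09298) = 5.3°, dipping toward ESE (azimuth ≈ 104°).

5.3°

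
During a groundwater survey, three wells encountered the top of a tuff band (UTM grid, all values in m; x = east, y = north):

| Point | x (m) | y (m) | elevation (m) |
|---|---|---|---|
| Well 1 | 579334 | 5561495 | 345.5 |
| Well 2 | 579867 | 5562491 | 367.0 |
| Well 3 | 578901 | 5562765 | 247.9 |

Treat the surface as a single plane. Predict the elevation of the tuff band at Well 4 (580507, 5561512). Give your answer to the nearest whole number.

Let the plane be z = a·x + b·y + c.
Well 2−Well 1: 533a + 996b = 21.5;  Well 3−Well 1: −433a + 1270b = −97.6.
Solving gives a = 0.11235975, b = −0.03854191.
Then c = 345.5 − a·579334 − b·5561495 = 149602.33.
At (580507, 5561512): z = 65225.6 − 214351.3 + 149602.33 = 476.6 m.

477 m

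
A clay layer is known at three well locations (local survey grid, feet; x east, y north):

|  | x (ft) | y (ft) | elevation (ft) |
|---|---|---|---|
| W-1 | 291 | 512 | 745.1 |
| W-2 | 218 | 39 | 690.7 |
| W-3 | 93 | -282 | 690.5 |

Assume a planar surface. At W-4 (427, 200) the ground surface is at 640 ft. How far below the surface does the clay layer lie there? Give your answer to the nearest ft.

Let the plane be z = a·x + b·y + c.
W-2−W-1: −73a − 473b = −54.4;  W-3−W-1: −198a − 794b = −54.6.
Solving gives a = −0.48660, b = 0.19011.
Then c = 745.1 − a·291 − b·512 = 789.36.
At (427, 200): z_contact = −207.8 + 38.0 + 789.36 = 619.6 ft.
Depth below ground = 640 − 619.6 = 20 ft.

20 ft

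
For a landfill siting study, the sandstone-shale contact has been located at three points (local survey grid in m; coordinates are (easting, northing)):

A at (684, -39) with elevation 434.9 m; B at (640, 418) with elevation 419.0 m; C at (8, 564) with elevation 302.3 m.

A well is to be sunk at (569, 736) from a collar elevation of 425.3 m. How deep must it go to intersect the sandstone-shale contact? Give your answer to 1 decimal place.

Two edge vectors: A→B = (-44, 457, -15.9), A→C = (-676, 603, -132.6).
Normal n = (A→B) × (A→C) = (-51010.5, 4914, 282400).
So ∂z/∂E = −n_x/n_z = 0.18063 and ∂z/∂N = −n_y/n_z = −0.01740.
Intercept c from A: 434.9 − 123.55 − 0.68 = 310.67.
At (569, 736): z_contact = 102.78 − 12.81 + 310.67 = 400.64 m.
Depth below ground = 425.3 − 400.64 = 24.7 m.

24.7 m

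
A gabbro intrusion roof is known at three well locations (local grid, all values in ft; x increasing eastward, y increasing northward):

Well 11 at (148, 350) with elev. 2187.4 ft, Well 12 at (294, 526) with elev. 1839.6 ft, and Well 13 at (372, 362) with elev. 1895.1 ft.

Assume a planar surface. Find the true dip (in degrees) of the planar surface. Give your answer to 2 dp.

Let the plane be z = a·x + b·y + c.
Well 12−Well 11: 146a + 176b = −347.8;  Well 13−Well 11: 224a + 12b = −292.3.
Solving gives a = −1.25481, b = −0.93521.
Gradient magnitude |∇z| = √(a² + b²) = √(1.57455 + 0.87463) = 1.56498.
True dip = arctan(1.56498) = 57.42°, dipping toward NE (azimuth ≈ 053°).

57.42°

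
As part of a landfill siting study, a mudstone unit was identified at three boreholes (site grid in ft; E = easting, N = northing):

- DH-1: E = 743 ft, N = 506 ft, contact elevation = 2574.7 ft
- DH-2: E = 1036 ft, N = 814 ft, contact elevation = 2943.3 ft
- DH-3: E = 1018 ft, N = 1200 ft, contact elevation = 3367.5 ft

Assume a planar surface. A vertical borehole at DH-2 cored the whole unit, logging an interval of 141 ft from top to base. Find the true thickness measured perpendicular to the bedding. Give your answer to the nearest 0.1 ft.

94.5 ft

Two edge vectors: DH-1→DH-2 = (293, 308, 368.6), DH-1→DH-3 = (275, 694, 792.8).
Normal n = (DH-1→DH-2) × (DH-1→DH-3) = (-11626, -130925.4, 118642).
So ∂z/∂E = −n_x/n_z = 0.09799 and ∂z/∂N = −n_y/n_z = 1.10353.
|∇z| = √(a²+b²) = 1.10788, so dip δ = arctan(1.10788) = 47.93°.
True thickness = vertical thickness × cos δ = 141 × cos 47.93° = 94.5 ft.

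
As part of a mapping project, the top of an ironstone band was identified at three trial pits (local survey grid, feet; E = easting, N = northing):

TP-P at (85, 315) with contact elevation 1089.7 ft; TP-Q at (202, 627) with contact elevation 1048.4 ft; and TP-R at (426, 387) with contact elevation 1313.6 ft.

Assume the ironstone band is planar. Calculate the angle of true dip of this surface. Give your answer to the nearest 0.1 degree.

Two edge vectors: TP-P→TP-Q = (117, 312, -41.3), TP-P→TP-R = (341, 72, 223.9).
Normal n = (TP-P→TP-Q) × (TP-P→TP-R) = (72830.4, -40279.6, -97968).
So ∂z/∂E = −n_x/n_z = 0.74341 and ∂z/∂N = −n_y/n_z = −0.41115.
Gradient magnitude |∇z| = √(a² + b²) = √(0.55266 + 0.16904) = 0.84953.
True dip = arctan(0.84953) = 40.3°, dipping toward WNW (azimuth ≈ 299°).

40.3°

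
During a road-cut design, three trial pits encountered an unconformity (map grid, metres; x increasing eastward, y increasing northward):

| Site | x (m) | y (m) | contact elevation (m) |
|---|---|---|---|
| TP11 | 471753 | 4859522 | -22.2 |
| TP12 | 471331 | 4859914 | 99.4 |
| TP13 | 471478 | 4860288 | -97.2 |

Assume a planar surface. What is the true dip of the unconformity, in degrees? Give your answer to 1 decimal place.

Two edge vectors: TP11→TP12 = (-422, 392, 121.6), TP11→TP13 = (-275, 766, -75).
Normal n = (TP11→TP12) × (TP11→TP13) = (-122545.6, -65090, -215452).
So ∂z/∂x = −n_x/n_z = −0.56878 and ∂z/∂y = −n_y/n_z = −0.30211.
Gradient magnitude |∇z| = √(a² + b²) = √(0.32351 + 0.09127) = 0.64404.
True dip = arctan(0.64404) = 32.8°, dipping toward ENE (azimuth ≈ 062°).

32.8°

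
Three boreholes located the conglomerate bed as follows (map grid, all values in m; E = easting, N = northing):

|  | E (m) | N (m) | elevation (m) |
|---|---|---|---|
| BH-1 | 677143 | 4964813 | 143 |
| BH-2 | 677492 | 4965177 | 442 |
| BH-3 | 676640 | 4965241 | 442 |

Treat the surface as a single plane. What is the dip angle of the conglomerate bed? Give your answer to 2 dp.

37.54°

Let the plane be z = a·E + b·N + c.
BH-2−BH-1: 349a + 364b = 299;  BH-3−BH-1: −503a + 428b = 299.
Solving gives a = 0.05756, b = 0.76624.
Gradient magnitude |∇z| = √(a² + b²) = √(0.00331 + 0.58713) = 0.76840.
True dip = arctan(0.76840) = 37.54°, dipping toward S (azimuth ≈ 184°).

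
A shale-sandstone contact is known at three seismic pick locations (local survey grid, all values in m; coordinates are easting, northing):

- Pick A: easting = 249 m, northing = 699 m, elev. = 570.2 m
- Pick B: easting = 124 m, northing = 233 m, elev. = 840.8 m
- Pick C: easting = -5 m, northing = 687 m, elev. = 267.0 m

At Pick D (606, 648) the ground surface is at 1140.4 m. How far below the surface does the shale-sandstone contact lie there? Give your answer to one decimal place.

Two edge vectors: Pick A→Pick B = (-125, -466, 270.6), Pick A→Pick C = (-254, -12, -303.2).
Normal n = (Pick A→Pick B) × (Pick A→Pick C) = (144538.4, -106632.4, -116864).
So ∂z/∂easting = −n_x/n_z = 1.23681 and ∂z/∂northing = −n_y/n_z = −0.91245.
Intercept c from Pick A: 570.2 − 307.97 + 637.80 = 900.04.
At (606, 648): z_contact = 749.51 − 591.27 + 900.04 = 1058.28 m.
Depth below ground = 1140.4 − 1058.28 = 82.1 m.

82.1 m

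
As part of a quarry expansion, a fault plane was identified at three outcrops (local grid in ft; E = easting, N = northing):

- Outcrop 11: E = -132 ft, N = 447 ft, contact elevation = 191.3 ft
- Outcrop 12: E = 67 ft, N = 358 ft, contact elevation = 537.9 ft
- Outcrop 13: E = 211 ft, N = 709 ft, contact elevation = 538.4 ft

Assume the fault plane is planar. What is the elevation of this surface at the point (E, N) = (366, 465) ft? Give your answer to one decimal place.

913.6 ft

Let the plane be z = a·E + b·N + c.
Outcrop 12−Outcrop 11: 199a − 89b = 346.6;  Outcrop 13−Outcrop 11: 343a + 262b = 347.1.
Solving gives a = 1.47222, b = −0.60256.
Then c = 191.3 − a·-132 − b·447 = 654.98.
At (366, 465): z = 538.8 − 280.2 + 654.98 = 913.6 ft.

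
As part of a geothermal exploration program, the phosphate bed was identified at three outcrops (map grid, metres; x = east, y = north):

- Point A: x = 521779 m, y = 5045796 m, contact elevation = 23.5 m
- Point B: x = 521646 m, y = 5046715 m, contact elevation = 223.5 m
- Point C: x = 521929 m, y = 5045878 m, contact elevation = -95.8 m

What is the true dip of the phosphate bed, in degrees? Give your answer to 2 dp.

Two edge vectors: Point A→Point B = (-133, 919, 200), Point A→Point C = (150, 82, -119.3).
Normal n = (Point A→Point B) × (Point A→Point C) = (-126036.7, 14133.1, -148756).
So ∂z/∂x = −n_x/n_z = −0.84727 and ∂z/∂y = −n_y/n_z = 0.09501.
Gradient magnitude |∇z| = √(a² + b²) = √(0.71787 + 0.00903) = 0.85258.
True dip = arctan(0.85258) = 40.45°, dipping toward E (azimuth ≈ 096°).

40.45°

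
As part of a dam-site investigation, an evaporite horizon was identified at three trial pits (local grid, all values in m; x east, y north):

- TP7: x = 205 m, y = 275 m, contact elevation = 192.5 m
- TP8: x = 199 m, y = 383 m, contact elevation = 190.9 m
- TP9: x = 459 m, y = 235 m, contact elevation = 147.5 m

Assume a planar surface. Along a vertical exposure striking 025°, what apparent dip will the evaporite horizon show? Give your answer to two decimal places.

Let the plane be z = a·x + b·y + c.
TP8−TP7: −6a + 108b = −1.6;  TP9−TP7: 254a − 40b = −45.
Solving gives a = −0.18108, b = −0.02487.
Unit vector along 025° is (sin 25°, cos 25°) = (0.4226, 0.9063).
Slope in that direction = a·(0.4226) + b·(0.9063) = −0.09907.
Apparent dip = arctan|0.09907| = 5.66° (true dip is 10.4°, so apparent ≤ true as expected).

5.66°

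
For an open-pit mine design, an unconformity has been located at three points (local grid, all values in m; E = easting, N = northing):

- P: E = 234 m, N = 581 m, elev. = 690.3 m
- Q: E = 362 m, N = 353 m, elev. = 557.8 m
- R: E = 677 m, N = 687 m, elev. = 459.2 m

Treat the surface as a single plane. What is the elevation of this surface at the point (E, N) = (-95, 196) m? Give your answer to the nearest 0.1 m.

Two edge vectors: P→Q = (128, -228, -132.5), P→R = (443, 106, -231.1).
Normal n = (P→Q) × (P→R) = (66735.8, -29116.7, 114572).
So ∂z/∂E = −n_x/n_z = −0.58248 and ∂z/∂N = −n_y/n_z = 0.25413.
Intercept c from P: 690.3 + 136.30 − 147.65 = 678.95.
At (-95, 196): z = 55.3 + 49.8 + 678.95 = 784.1 m.

784.1 m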